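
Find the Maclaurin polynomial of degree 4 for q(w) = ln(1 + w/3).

Apply the Taylor formula c_k = f^(k)(a)/k!.
[w^0] = 0;  [w^1] = 1/3;  [w^2] = -1/18;  [w^3] = 1/81;  [w^4] = -1/324.

-w^4/324 + w^3/81 - w^2/18 + w/3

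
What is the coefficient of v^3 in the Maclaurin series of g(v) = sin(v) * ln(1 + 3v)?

Take the Cauchy product of the two expansions.
[v^0] = 0;  [v^1] = 0;  [v^2] = 3;  [v^3] = -9/2.

-9/2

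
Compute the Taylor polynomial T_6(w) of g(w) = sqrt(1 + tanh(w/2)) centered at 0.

Plug the Maclaurin series of the inner function into that of the outer and collect terms.
g(0) = 1
g′(0) = 1/4
g′′(0) = -1/16
g′′′(0) = -5/64
g^(4)(0) = 17/256
g^(5)(0) = 121/1024
g^(6)(0) = -721/4096
Then c_k = g^(k)(0)/k! gives each Taylor coefficient.

-721*w^6/2949120 + 121*w^5/122880 + 17*w^4/6144 - 5*w^3/384 - w^2/32 + w/4 + 1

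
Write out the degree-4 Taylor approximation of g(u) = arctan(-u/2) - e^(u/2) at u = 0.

-u^4/384 + u^3/48 - u^2/8 - u - 1

Add the two expansions coefficient-wise.
g(0) = -1
g′(0) = -1
g′′(0) = -1/4
g′′′(0) = 1/8
g^(4)(0) = -1/16
The Taylor polynomial is Σ g^(k)(0)/k! · u^k.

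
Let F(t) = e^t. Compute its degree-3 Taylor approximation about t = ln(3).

(t - ln(3))^3/2 + 3*(t - ln(3))^2/2 + 3*(t - ln(3)) + 3

Compute the successive derivatives at the expansion point and divide by k!.
[(t - ln(3))^0] = 3;  [(t - ln(3))^1] = 3;  [(t - ln(3))^2] = 3/2;  [(t - ln(3))^3] = 1/2.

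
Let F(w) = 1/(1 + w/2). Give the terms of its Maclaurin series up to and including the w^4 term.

w^4/16 - w^3/8 + w^2/4 - w/2 + 1

F(0) = 1
F′(0) = -1/2
F′′(0) = 1/2
F′′′(0) = -3/4
F^(4)(0) = 3/2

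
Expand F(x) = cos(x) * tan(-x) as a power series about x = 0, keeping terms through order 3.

x^3/6 - x

Expand each factor separately, then convolve coefficients.
[x^0] = 0;  [x^1] = -1;  [x^2] = 0;  [x^3] = 1/6.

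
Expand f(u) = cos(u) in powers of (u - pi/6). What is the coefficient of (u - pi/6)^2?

-sqrt(3)/4

[(u - pi/6)^0] = sqrt(3)/2;  [(u - pi/6)^1] = -1/2;  [(u - pi/6)^2] = -sqrt(3)/4.
So c_2 = f′′(pi/6)/2! = -sqrt(3)/4.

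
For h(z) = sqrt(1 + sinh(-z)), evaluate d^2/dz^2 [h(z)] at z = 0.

-1/4

Plug the Maclaurin series of the inner function into that of the outer and collect terms.
From the series, [z^2] h = -1/8; multiply by 2! = 2 to get -1/4.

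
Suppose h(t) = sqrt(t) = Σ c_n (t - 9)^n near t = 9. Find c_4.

h(9) = 3
h′(9) = 1/6
h′′(9) = -1/108
h′′′(9) = 1/648
h^(4)(9) = -5/11664

-5/279936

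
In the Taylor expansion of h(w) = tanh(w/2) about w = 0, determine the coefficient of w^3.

h(0) = 0
h′(0) = 1/2
h′′(0) = 0
h′′′(0) = -1/4
So c_3 = h′′′(0)/3! = -1/24.

-1/24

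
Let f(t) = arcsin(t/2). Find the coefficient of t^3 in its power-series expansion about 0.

1/48

[t^0] = 0;  [t^1] = 1/2;  [t^2] = 0;  [t^3] = 1/48.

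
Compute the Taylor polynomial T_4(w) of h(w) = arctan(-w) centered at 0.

w^3/3 - w

h(0) = 0
h′(0) = -1
h′′(0) = 0
h′′′(0) = 2
h^(4)(0) = 0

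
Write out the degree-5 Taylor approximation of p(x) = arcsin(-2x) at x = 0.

Use the known series and substitute for the argument.
p(0) = 0
p′(0) = -2
p′′(0) = 0
p′′′(0) = -8
p^(4)(0) = 0
p^(5)(0) = -288

-12*x^5/5 - 4*x^3/3 - 2*x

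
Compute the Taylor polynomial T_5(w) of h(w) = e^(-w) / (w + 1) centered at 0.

Expand 1/(denominator) as a geometric series and multiply by the numerator's series.
[w^0] = 1;  [w^1] = -2;  [w^2] = 5/2;  [w^3] = -8/3;  [w^4] = 65/24;  [w^5] = -163/60.

-163*w^5/60 + 65*w^4/24 - 8*w^3/3 + 5*w^2/2 - 2*w + 1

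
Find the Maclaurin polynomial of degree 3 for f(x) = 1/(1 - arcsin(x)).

Plug the Maclaurin series of the inner function into that of the outer and collect terms.
f(0) = 1
f′(0) = 1
f′′(0) = 2
f′′′(0) = 7
Dividing each by k! gives the coefficients c_0, ..., c_3.

7*x^3/6 + x^2 + x + 1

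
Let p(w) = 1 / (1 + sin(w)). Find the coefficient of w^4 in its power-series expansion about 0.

Write 1/(1+u) = 1 - u + u^2 - u^3 + ... and substitute the series for u.
p(0) = 1
p′(0) = -1
p′′(0) = 2
p′′′(0) = -5
p^(4)(0) = 16

2/3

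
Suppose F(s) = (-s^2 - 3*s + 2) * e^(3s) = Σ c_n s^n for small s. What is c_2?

-1

Shift and add copies of the series according to the polynomial's terms.
[s^0] = 2;  [s^1] = 3;  [s^2] = -1.
So c_2 = F′′(0)/2! = -1.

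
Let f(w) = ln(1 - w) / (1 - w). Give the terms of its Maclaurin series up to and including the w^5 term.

Take the Cauchy product of the two expansions.
f(0) = 0
f′(0) = -1
f′′(0) = -3
f′′′(0) = -11
f^(4)(0) = -50
f^(5)(0) = -274
The Taylor polynomial is Σ f^(k)(0)/k! · w^k.

-137*w^5/60 - 25*w^4/12 - 11*w^3/6 - 3*w^2/2 - w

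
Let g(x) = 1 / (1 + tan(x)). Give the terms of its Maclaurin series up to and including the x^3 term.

Use the geometric series for the reciprocal, then substitute.
g(0) = 1
g′(0) = -1
g′′(0) = 2
g′′′(0) = -8
Then c_k = g^(k)(0)/k! gives each Taylor coefficient.

-4*x^3/3 + x^2 - x + 1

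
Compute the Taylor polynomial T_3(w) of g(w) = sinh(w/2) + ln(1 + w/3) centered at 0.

Expand each term separately and add.
[w^0] = 0;  [w^1] = 5/6;  [w^2] = -1/18;  [w^3] = 43/1296.

43*w^3/1296 - w^2/18 + 5*w/6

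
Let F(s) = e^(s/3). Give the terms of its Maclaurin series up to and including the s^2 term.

s^2/18 + s/3 + 1

Differentiate repeatedly and evaluate at the center.
F(0) = 1
F′(0) = 1/3
F′′(0) = 1/9
The Taylor polynomial is Σ F^(k)(0)/k! · s^k.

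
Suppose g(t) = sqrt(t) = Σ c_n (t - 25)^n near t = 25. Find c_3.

1/50000

Differentiate repeatedly and evaluate at the center.
g(25) = 5
g′(25) = 1/10
g′′(25) = -1/500
g′′′(25) = 3/25000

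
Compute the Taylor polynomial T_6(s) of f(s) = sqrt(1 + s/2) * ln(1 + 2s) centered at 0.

Expand each factor separately, then convolve coefficients.

-547691*s^6/61440 + 81349*s^5/15360 - 625*s^4/192 + 101*s^3/48 - 3*s^2/2 + 2*s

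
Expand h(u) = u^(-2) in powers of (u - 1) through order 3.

-4*(u - 1)^3 + 3*(u - 1)^2 - 2*(u - 1) + 1

Use the known series and substitute for the argument.
h(1) = 1
h′(1) = -2
h′′(1) = 6
h′′′(1) = -24
Then c_k = h^(k)(1)/k! gives each Taylor coefficient.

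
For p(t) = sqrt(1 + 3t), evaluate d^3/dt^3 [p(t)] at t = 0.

Apply the Taylor formula c_k = f^(k)(a)/k!.
The coefficient of t^3 in the expansion is 27/16, so p′′′(0) = 3! * (27/16) = 81/8.

81/8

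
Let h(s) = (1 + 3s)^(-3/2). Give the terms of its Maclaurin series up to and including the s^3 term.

-945*s^3/16 + 135*s^2/8 - 9*s/2 + 1

Differentiate repeatedly and evaluate at the center.
h(0) = 1
h′(0) = -9/2
h′′(0) = 135/4
h′′′(0) = -2835/8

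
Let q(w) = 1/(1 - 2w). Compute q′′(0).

8

Differentiate repeatedly and evaluate at the center.
The coefficient of w^2 in the expansion is 4, so q′′(0) = 2! * (4) = 8.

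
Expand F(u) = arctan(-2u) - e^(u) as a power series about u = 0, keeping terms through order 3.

5*u^3/2 - u^2/2 - 3*u - 1

Expand each term separately and add.
[u^0] = -1;  [u^1] = -3;  [u^2] = -1/2;  [u^3] = 5/2.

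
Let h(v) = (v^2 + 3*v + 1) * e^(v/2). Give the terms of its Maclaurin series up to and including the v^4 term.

73*v^4/384 + 43*v^3/48 + 21*v^2/8 + 7*v/2 + 1

Shift and add copies of the series according to the polynomial's terms.
h(0) = 1
h′(0) = 7/2
h′′(0) = 21/4
h′′′(0) = 43/8
h^(4)(0) = 73/16
Then c_k = h^(k)(0)/k! gives each Taylor coefficient.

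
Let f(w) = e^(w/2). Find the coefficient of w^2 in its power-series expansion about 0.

1/8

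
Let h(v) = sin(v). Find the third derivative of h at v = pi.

The coefficient of (v - pi)^3 in the expansion is 1/6, so h′′′(pi) = 3! * (1/6) = 1.

1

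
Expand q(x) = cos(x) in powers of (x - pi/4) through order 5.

-sqrt(2)*(x - pi/4)^5/240 + sqrt(2)*(x - pi/4)^4/48 + sqrt(2)*(x - pi/4)^3/12 - sqrt(2)*(x - pi/4)^2/4 - sqrt(2)*(x - pi/4)/2 + sqrt(2)/2

Apply the Taylor formula c_k = f^(k)(a)/k!.
[(x - pi/4)^0] = sqrt(2)/2;  [(x - pi/4)^1] = -sqrt(2)/2;  [(x - pi/4)^2] = -sqrt(2)/4;  [(x - pi/4)^3] = sqrt(2)/12;  [(x - pi/4)^4] = sqrt(2)/48;  [(x - pi/4)^5] = -sqrt(2)/240.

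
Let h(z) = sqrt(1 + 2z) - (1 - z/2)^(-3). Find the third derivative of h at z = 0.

-9/2

Combine the two series term by term.
From the series, [z^3] h = -3/4; multiply by 3! = 6 to get -9/2.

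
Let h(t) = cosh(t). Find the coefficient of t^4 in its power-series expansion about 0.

Use the known series and substitute for the argument.
h(0) = 1
h′(0) = 0
h′′(0) = 1
h′′′(0) = 0
h^(4)(0) = 1
Then c_k = h^(k)(0)/k! gives each Taylor coefficient.

1/24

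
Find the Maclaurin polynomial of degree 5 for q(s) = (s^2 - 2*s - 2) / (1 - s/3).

s^5/243 + s^4/81 + s^3/27 + s^2/9 - 8*s/3 - 2

Shift and add copies of the series according to the polynomial's terms.
[s^0] = -2;  [s^1] = -8/3;  [s^2] = 1/9;  [s^3] = 1/27;  [s^4] = 1/81;  [s^5] = 1/243.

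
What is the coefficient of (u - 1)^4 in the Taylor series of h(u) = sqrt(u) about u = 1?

-5/128

Use the known series and substitute for the argument.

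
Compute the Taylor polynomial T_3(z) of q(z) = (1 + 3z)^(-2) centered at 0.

Compute the successive derivatives at the expansion point and divide by k!.
q(0) = 1
q′(0) = -6
q′′(0) = 54
q′′′(0) = -648

-108*z^3 + 27*z^2 - 6*z + 1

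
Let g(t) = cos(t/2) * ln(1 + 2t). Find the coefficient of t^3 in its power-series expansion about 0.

Write out both Maclaurin series and multiply, keeping only the needed powers.
g(0) = 0
g′(0) = 2
g′′(0) = -4
g′′′(0) = 29/2
So c_3 = g′′′(0)/3! = 29/12.

29/12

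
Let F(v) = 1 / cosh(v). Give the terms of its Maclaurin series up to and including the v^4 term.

Write the quotient as an unknown series and match coefficients against numerator = denominator · series.
[v^0] = 1;  [v^1] = 0;  [v^2] = -1/2;  [v^3] = 0;  [v^4] = 5/24.

5*v^4/24 - v^2/2 + 1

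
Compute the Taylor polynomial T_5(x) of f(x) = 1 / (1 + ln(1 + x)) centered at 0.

Expand as Σ (-1)^k u^k with u equal to the inner function's series.

-347*x^5/60 + 11*x^4/3 - 7*x^3/3 + 3*x^2/2 - x + 1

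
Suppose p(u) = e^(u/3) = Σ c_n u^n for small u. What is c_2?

c_2 = p′′(0)/2! = 1/18.

1/18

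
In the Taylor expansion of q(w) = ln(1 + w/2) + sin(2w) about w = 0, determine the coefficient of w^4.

Expand each term separately and add.
q(0) = 0
q′(0) = 5/2
q′′(0) = -1/4
q′′′(0) = -31/4
q^(4)(0) = -3/8
The Taylor polynomial is Σ q^(k)(0)/k! · w^k.

-1/64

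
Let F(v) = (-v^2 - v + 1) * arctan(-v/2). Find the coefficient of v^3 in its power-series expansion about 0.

13/24

Distribute the polynomial across the series and collect like powers.
F(0) = 0
F′(0) = -1/2
F′′(0) = 1
F′′′(0) = 13/4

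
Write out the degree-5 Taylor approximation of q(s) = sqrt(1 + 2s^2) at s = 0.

-s^4/2 + s^2 + 1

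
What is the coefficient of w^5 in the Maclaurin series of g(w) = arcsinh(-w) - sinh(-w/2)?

-287/3840

Expand each term separately and add.
So c_5 = g^(5)(0)/5! = -287/3840.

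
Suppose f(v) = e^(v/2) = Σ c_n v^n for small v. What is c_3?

1/48

f(0) = 1
f′(0) = 1/2
f′′(0) = 1/4
f′′′(0) = 1/8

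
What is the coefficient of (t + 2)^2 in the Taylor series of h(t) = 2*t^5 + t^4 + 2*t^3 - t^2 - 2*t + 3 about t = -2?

-149

h(-2) = -61
h′(-2) = 154
h′′(-2) = -298
So c_2 = h′′(-2)/2! = -149.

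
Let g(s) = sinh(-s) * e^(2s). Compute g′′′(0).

-13

Take the Cauchy product of the two expansions.
The coefficient of s^3 in the expansion is -13/6, so g′′′(0) = 3! * (-13/6) = -13.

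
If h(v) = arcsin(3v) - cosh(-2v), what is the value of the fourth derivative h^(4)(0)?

-16

Combine the two series term by term.
From the series, [v^4] h = -2/3; multiply by 4! = 24 to get -16.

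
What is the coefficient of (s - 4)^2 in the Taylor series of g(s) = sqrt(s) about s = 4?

-1/64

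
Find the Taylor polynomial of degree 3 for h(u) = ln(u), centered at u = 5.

Differentiate repeatedly and evaluate at the center.
h(5) = ln(5)
h′(5) = 1/5
h′′(5) = -1/25
h′′′(5) = 2/125

(u - 5)^3/375 - (u - 5)^2/50 + (u - 5)/5 + ln(5)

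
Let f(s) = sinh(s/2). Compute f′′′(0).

From the series, [s^3] f = 1/48; multiply by 3! = 6 to get 1/8.

1/8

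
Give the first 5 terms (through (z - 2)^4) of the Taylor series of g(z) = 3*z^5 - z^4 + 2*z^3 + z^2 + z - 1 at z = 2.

29*(z - 2)^4 + 114*(z - 2)^3 + 229*(z - 2)^2 + 237*(z - 2) + 101

g(2) = 101
g′(2) = 237
g′′(2) = 458
g′′′(2) = 684
g^(4)(2) = 696
Then c_k = g^(k)(2)/k! gives each Taylor coefficient.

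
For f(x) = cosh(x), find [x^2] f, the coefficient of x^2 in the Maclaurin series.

1/2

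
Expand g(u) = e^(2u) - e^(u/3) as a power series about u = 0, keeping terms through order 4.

1295*u^4/1944 + 215*u^3/162 + 35*u^2/18 + 5*u/3

Add the two expansions coefficient-wise.
[u^0] = 0;  [u^1] = 5/3;  [u^2] = 35/18;  [u^3] = 215/162;  [u^4] = 1295/1944.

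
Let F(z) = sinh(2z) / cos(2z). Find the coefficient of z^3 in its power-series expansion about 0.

Invert the denominator's series and multiply.
F(0) = 0
F′(0) = 2
F′′(0) = 0
F′′′(0) = 32
Dividing each by k! gives the coefficients c_0, ..., c_3.

16/3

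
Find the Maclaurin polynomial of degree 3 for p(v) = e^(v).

v^3/6 + v^2/2 + v + 1

p(0) = 1
p′(0) = 1
p′′(0) = 1
p′′′(0) = 1
Then c_k = p^(k)(0)/k! gives each Taylor coefficient.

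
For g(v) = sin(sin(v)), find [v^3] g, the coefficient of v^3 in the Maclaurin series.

Compose series: expand the inner function first, then feed it into the outer expansion.
[v^0] = 0;  [v^1] = 1;  [v^2] = 0;  [v^3] = -1/3.

-1/3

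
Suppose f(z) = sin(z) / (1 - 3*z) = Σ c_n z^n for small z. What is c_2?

Expand 1/(denominator) as a geometric series and multiply by the numerator's series.

3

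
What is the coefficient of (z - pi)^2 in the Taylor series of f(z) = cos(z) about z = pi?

[(z - pi)^0] = -1;  [(z - pi)^1] = 0;  [(z - pi)^2] = 1/2.
So c_2 = f′′(pi)/2! = 1/2.

1/2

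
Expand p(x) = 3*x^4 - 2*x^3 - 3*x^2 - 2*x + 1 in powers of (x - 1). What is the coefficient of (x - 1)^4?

3

Use the known series and substitute for the argument.
p(1) = -3
p′(1) = -2
p′′(1) = 18
p′′′(1) = 60
p^(4)(1) = 72
So c_4 = p^(4)(1)/4! = 3.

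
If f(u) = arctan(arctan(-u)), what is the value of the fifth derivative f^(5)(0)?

Let u equal the inner series; expand the outer function in u and truncate.
From the series, [u^5] f = -11/15; multiply by 5! = 120 to get -88.

-88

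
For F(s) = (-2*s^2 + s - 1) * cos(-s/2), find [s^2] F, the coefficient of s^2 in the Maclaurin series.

-15/8

Shift and add copies of the series according to the polynomial's terms.
F(0) = -1
F′(0) = 1
F′′(0) = -15/4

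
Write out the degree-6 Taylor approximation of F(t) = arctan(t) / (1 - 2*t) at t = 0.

446*t^6/15 + 223*t^5/15 + 22*t^4/3 + 11*t^3/3 + 2*t^2 + t

Expand 1/(denominator) as a geometric series and multiply by the numerator's series.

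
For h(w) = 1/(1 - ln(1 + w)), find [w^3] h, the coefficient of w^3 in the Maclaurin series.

Let u equal the inner series; expand the outer function in u and truncate.
h(0) = 1
h′(0) = 1
h′′(0) = 1
h′′′(0) = 2
Then c_k = h^(k)(0)/k! gives each Taylor coefficient.

1/3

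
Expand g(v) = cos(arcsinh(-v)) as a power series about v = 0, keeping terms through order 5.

5*v^4/24 - v^2/2 + 1

Compose series: expand the inner function first, then feed it into the outer expansion.
g(0) = 1
g′(0) = 0
g′′(0) = -1
g′′′(0) = 0
g^(4)(0) = 5
g^(5)(0) = 0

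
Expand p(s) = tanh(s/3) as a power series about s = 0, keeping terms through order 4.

-s^3/81 + s/3

p(0) = 0
p′(0) = 1/3
p′′(0) = 0
p′′′(0) = -2/27
p^(4)(0) = 0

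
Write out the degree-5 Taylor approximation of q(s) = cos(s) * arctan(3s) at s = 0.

Multiply the two series term by term and collect like powers.
q(0) = 0
q′(0) = 3
q′′(0) = 0
q′′′(0) = -63
q^(4)(0) = 0
q^(5)(0) = 6387
Dividing each by k! gives the coefficients c_0, ..., c_5.

2129*s^5/40 - 21*s^3/2 + 3*s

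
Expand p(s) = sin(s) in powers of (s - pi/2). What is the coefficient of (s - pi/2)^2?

Compute the successive derivatives at the expansion point and divide by k!.
[(s - pi/2)^0] = 1;  [(s - pi/2)^1] = 0;  [(s - pi/2)^2] = -1/2.

-1/2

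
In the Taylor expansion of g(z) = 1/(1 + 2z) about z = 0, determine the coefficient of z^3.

-8

g(0) = 1
g′(0) = -2
g′′(0) = 8
g′′′(0) = -48
So c_3 = g′′′(0)/3! = -8.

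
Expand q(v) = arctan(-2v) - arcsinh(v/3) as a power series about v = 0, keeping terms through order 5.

-20737*v^5/3240 + 433*v^3/162 - 7*v/3

Expand each term separately and add.
q(0) = 0
q′(0) = -7/3
q′′(0) = 0
q′′′(0) = 433/27
q^(4)(0) = 0
q^(5)(0) = -20737/27
The Taylor polynomial is Σ q^(k)(0)/k! · v^k.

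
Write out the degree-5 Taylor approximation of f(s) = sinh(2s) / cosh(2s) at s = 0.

64*s^5/15 - 8*s^3/3 + 2*s

Invert the denominator's series and multiply.
f(0) = 0
f′(0) = 2
f′′(0) = 0
f′′′(0) = -16
f^(4)(0) = 0
f^(5)(0) = 512
The Taylor polynomial is Σ f^(k)(0)/k! · s^k.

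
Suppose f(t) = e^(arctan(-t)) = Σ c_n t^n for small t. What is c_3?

Substitute the inner expansion into the outer series and collect powers.
So c_3 = f′′′(0)/3! = 1/6.

1/6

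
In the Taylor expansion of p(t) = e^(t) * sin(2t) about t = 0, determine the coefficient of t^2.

Write out both Maclaurin series and multiply, keeping only the needed powers.

2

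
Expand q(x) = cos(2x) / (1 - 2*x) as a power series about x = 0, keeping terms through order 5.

Multiply the numerator's expansion by the denominator's geometric series.
[x^0] = 1;  [x^1] = 2;  [x^2] = 2;  [x^3] = 4;  [x^4] = 26/3;  [x^5] = 52/3.

52*x^5/3 + 26*x^4/3 + 4*x^3 + 2*x^2 + 2*x + 1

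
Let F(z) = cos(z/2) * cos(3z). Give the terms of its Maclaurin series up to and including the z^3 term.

Expand each factor separately, then convolve coefficients.
[z^0] = 1;  [z^1] = 0;  [z^2] = -37/8;  [z^3] = 0.

1 - 37*z^2/8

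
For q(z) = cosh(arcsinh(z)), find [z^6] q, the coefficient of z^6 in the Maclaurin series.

1/16

Compose series: expand the inner function first, then feed it into the outer expansion.
q(0) = 1
q′(0) = 0
q′′(0) = 1
q′′′(0) = 0
q^(4)(0) = -3
q^(5)(0) = 0
q^(6)(0) = 45
So c_6 = q^(6)(0)/6! = 1/16.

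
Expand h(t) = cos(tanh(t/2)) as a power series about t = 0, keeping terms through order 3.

1 - t^2/8

Plug the Maclaurin series of the inner function into that of the outer and collect terms.
h(0) = 1
h′(0) = 0
h′′(0) = -1/4
h′′′(0) = 0
Dividing each by k! gives the coefficients c_0, ..., c_3.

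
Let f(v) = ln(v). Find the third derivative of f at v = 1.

2

The coefficient of (v - 1)^3 in the expansion is 1/3, so f′′′(1) = 3! * (1/3) = 2.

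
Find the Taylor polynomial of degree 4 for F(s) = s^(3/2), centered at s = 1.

3*(s - 1)^4/128 - (s - 1)^3/16 + 3*(s - 1)^2/8 + 3*(s - 1)/2 + 1

[(s - 1)^0] = 1;  [(s - 1)^1] = 3/2;  [(s - 1)^2] = 3/8;  [(s - 1)^3] = -1/16;  [(s - 1)^4] = 3/128.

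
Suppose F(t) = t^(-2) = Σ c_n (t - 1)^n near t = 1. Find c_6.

7

F(1) = 1
F′(1) = -2
F′′(1) = 6
F′′′(1) = -24
F^(4)(1) = 120
F^(5)(1) = -720
F^(6)(1) = 5040
So c_6 = F^(6)(1)/6! = 7.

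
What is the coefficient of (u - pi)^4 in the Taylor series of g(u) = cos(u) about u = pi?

-1/24

Differentiate repeatedly and evaluate at the center.
g(pi) = -1
g′(pi) = 0
g′′(pi) = 1
g′′′(pi) = 0
g^(4)(pi) = -1
So c_4 = g^(4)(pi)/4! = -1/24.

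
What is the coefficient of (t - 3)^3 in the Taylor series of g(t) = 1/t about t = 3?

Differentiate repeatedly and evaluate at the center.
[(t - 3)^0] = 1/3;  [(t - 3)^1] = -1/9;  [(t - 3)^2] = 1/27;  [(t - 3)^3] = -1/81.

-1/81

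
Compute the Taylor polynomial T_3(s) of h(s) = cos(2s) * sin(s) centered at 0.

Multiply the two series term by term and collect like powers.
[s^0] = 0;  [s^1] = 1;  [s^2] = 0;  [s^3] = -13/6.

-13*s^3/6 + s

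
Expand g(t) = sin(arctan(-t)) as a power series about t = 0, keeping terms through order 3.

t^3/2 - t

Plug the Maclaurin series of the inner function into that of the outer and collect terms.
g(0) = 0
g′(0) = -1
g′′(0) = 0
g′′′(0) = 3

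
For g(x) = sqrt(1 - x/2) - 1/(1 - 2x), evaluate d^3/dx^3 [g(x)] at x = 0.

-3075/64

Expand each term separately and add.
The coefficient of x^3 in the expansion is -1025/128, so g′′′(0) = 3! * (-1025/128) = -3075/64.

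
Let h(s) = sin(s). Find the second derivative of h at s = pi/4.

From the series, [(s - pi/4)^2] h = -sqrt(2)/4; multiply by 2! = 2 to get -sqrt(2)/2.

-sqrt(2)/2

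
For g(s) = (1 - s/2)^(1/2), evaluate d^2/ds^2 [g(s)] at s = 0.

-1/16

Use the known series and substitute for the argument.
The coefficient of s^2 in the expansion is -1/32, so g′′(0) = 2! * (-1/32) = -1/16.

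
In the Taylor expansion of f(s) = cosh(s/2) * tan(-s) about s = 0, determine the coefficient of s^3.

Take the Cauchy product of the two expansions.
[s^0] = 0;  [s^1] = -1;  [s^2] = 0;  [s^3] = -11/24.

-11/24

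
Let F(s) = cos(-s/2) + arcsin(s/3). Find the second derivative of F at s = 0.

-1/4

Add the two expansions coefficient-wise.
The coefficient of s^2 in the expansion is -1/8, so F′′(0) = 2! * (-1/8) = -1/4.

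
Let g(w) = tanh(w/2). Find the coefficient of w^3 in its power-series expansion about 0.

g(0) = 0
g′(0) = 1/2
g′′(0) = 0
g′′′(0) = -1/4
So c_3 = g′′′(0)/3! = -1/24.

-1/24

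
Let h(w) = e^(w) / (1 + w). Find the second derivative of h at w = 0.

1

Take the Cauchy product of the two expansions.
From the series, [w^2] h = 1/2; multiply by 2! = 2 to get 1.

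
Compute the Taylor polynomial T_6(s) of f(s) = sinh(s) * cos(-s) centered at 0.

Take the Cauchy product of the two expansions.
f(0) = 0
f′(0) = 1
f′′(0) = 0
f′′′(0) = -2
f^(4)(0) = 0
f^(5)(0) = -4
f^(6)(0) = 0
Then c_k = f^(k)(0)/k! gives each Taylor coefficient.

-s^5/30 - s^3/3 + s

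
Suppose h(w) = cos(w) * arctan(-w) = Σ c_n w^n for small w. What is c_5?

-49/120

Multiply the two series term by term and collect like powers.
[w^0] = 0;  [w^1] = -1;  [w^2] = 0;  [w^3] = 5/6;  [w^4] = 0;  [w^5] = -49/120.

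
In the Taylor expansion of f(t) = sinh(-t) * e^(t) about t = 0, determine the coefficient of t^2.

-1

Multiply the two series term by term and collect like powers.
f(0) = 0
f′(0) = -1
f′′(0) = -2
Dividing each by k! gives the coefficients c_0, ..., c_2.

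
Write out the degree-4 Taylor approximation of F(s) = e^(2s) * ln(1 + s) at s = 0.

Expand each factor separately, then convolve coefficients.

3*s^4/4 + 4*s^3/3 + 3*s^2/2 + s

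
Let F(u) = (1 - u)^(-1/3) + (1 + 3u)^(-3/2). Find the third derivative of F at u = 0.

Add the two expansions coefficient-wise.
The coefficient of u^3 in the expansion is -76321/1296, so F′′′(0) = 3! * (-76321/1296) = -76321/216.

-76321/216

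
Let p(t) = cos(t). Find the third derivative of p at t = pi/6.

1/2

Apply the Taylor formula c_k = f^(k)(a)/k!.
From the series, [(t - pi/6)^3] p = 1/12; multiply by 3! = 6 to get 1/2.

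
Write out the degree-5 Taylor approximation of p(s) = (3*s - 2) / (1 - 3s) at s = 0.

-243*s^5 - 81*s^4 - 27*s^3 - 9*s^2 - 3*s - 2

Distribute the polynomial across the series and collect like powers.
p(0) = -2
p′(0) = -3
p′′(0) = -18
p′′′(0) = -162
p^(4)(0) = -1944
p^(5)(0) = -29160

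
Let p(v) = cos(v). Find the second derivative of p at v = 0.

-1

From the series, [v^2] p = -1/2; multiply by 2! = 2 to get -1.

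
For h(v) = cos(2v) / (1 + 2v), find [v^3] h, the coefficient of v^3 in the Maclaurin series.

Multiply the two series term by term and collect like powers.
h(0) = 1
h′(0) = -2
h′′(0) = 4
h′′′(0) = -24
So c_3 = h′′′(0)/3! = -4.

-4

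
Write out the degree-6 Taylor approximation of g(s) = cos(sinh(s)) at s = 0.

s^6/240 - s^4/8 - s^2/2 + 1

Plug the Maclaurin series of the inner function into that of the outer and collect terms.
g(0) = 1
g′(0) = 0
g′′(0) = -1
g′′′(0) = 0
g^(4)(0) = -3
g^(5)(0) = 0
g^(6)(0) = 3
Then c_k = g^(k)(0)/k! gives each Taylor coefficient.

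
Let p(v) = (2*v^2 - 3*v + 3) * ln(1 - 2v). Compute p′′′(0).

Multiply each power in the prefactor through the base expansion.
The coefficient of v^3 in the expansion is -6, so p′′′(0) = 3! * (-6) = -36.

-36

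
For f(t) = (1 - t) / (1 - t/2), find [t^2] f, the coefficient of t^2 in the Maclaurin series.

-1/4

Distribute the polynomial across the series and collect like powers.
f(0) = 1
f′(0) = -1/2
f′′(0) = -1/2
Then c_k = f^(k)(0)/k! gives each Taylor coefficient.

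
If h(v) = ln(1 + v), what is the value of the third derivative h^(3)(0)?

From the series, [v^3] h = 1/3; multiply by 3! = 6 to get 2.

2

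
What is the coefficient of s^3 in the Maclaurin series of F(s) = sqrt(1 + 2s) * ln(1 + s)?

-2/3

Take the Cauchy product of the two expansions.
F(0) = 0
F′(0) = 1
F′′(0) = 1
F′′′(0) = -4
Dividing each by k! gives the coefficients c_0, ..., c_3.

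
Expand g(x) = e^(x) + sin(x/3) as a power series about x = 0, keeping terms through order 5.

61*x^5/7290 + x^4/24 + 13*x^3/81 + x^2/2 + 4*x/3 + 1

Expand each term separately and add.
[x^0] = 1;  [x^1] = 4/3;  [x^2] = 1/2;  [x^3] = 13/81;  [x^4] = 1/24;  [x^5] = 61/7290.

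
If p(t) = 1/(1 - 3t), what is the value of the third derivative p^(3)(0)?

162

Compute the successive derivatives at the expansion point and divide by k!.
The coefficient of t^3 in the expansion is 27, so p′′′(0) = 3! * (27) = 162.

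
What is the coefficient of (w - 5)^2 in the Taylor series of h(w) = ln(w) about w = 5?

Apply the Taylor formula c_k = f^(k)(a)/k!.
[(w - 5)^0] = ln(5);  [(w - 5)^1] = 1/5;  [(w - 5)^2] = -1/50.
So c_2 = h′′(5)/2! = -1/50.

-1/50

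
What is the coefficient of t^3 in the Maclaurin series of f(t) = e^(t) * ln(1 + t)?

1/3

Multiply the two series term by term and collect like powers.
f(0) = 0
f′(0) = 1
f′′(0) = 1
f′′′(0) = 2
So c_3 = f′′′(0)/3! = 1/3.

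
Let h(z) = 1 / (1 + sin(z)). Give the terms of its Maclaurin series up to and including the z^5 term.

Write 1/(1+u) = 1 - u + u^2 - u^3 + ... and substitute the series for u.
[z^0] = 1;  [z^1] = -1;  [z^2] = 1;  [z^3] = -5/6;  [z^4] = 2/3;  [z^5] = -61/120.

-61*z^5/120 + 2*z^4/3 - 5*z^3/6 + z^2 - z + 1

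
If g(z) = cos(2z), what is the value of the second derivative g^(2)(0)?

-4

Apply the Taylor formula c_k = f^(k)(a)/k!.
The coefficient of z^2 in the expansion is -2, so g′′(0) = 2! * (-2) = -4.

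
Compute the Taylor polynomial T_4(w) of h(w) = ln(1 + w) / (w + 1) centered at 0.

-25*w^4/12 + 11*w^3/6 - 3*w^2/2 + w

Multiply the numerator's expansion by the denominator's geometric series.
h(0) = 0
h′(0) = 1
h′′(0) = -3
h′′′(0) = 11
h^(4)(0) = -50
Dividing each by k! gives the coefficients c_0, ..., c_4.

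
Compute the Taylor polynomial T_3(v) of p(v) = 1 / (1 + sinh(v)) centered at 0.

Write 1/(1+u) = 1 - u + u^2 - u^3 + ... and substitute the series for u.
p(0) = 1
p′(0) = -1
p′′(0) = 2
p′′′(0) = -7
Then c_k = p^(k)(0)/k! gives each Taylor coefficient.

-7*v^3/6 + v^2 - v + 1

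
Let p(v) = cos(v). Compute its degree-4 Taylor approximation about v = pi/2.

(v - pi/2)^3/6 - (v - pi/2)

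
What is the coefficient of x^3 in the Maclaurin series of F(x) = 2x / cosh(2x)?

Invert the denominator's series and multiply.
So c_3 = F′′′(0)/3! = -4.

-4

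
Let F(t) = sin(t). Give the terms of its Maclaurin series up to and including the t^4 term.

-t^3/6 + t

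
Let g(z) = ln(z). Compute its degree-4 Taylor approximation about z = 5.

g(5) = ln(5)
g′(5) = 1/5
g′′(5) = -1/25
g′′′(5) = 2/125
g^(4)(5) = -6/625
Dividing each by k! gives the coefficients c_0, ..., c_4.

-(z - 5)^4/2500 + (z - 5)^3/375 - (z - 5)^2/50 + (z - 5)/5 + ln(5)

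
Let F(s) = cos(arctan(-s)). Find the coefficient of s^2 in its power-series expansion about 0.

Compose series: expand the inner function first, then feed it into the outer expansion.
[s^0] = 1;  [s^1] = 0;  [s^2] = -1/2.
So c_2 = F′′(0)/2! = -1/2.

-1/2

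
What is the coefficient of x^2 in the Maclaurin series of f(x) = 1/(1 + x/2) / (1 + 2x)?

21/4

Take the Cauchy product of the two expansions.
f(0) = 1
f′(0) = -5/2
f′′(0) = 21/2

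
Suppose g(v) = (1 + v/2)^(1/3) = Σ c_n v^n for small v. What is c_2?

g(0) = 1
g′(0) = 1/6
g′′(0) = -1/18

-1/36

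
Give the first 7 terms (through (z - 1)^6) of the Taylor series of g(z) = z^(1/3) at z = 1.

g(1) = 1
g′(1) = 1/3
g′′(1) = -2/9
g′′′(1) = 10/27
g^(4)(1) = -80/81
g^(5)(1) = 880/243
g^(6)(1) = -12320/729

-154*(z - 1)^6/6561 + 22*(z - 1)^5/729 - 10*(z - 1)^4/243 + 5*(z - 1)^3/81 - (z - 1)^2/9 + (z - 1)/3 + 1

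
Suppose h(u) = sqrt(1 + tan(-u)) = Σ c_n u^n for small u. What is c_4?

Plug the Maclaurin series of the inner function into that of the outer and collect terms.
[u^0] = 1;  [u^1] = -1/2;  [u^2] = -1/8;  [u^3] = -11/48;  [u^4] = -47/384.

-47/384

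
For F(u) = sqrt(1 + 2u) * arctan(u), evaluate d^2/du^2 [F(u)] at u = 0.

2

Take the Cauchy product of the two expansions.
The coefficient of u^2 in the expansion is 1, so F′′(0) = 2! * (1) = 2.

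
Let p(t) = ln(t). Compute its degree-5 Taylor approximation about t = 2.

(t - 2)^5/160 - (t - 2)^4/64 + (t - 2)^3/24 - (t - 2)^2/8 + (t - 2)/2 + ln(2)

p(2) = ln(2)
p′(2) = 1/2
p′′(2) = -1/4
p′′′(2) = 1/4
p^(4)(2) = -3/8
p^(5)(2) = 3/4
Dividing each by k! gives the coefficients c_0, ..., c_5.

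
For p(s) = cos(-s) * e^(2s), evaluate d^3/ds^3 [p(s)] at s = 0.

Take the Cauchy product of the two expansions.
The coefficient of s^3 in the expansion is 1/3, so p′′′(0) = 3! * (1/3) = 2.

2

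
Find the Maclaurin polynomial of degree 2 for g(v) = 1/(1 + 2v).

4*v^2 - 2*v + 1

Use the known series and substitute for the argument.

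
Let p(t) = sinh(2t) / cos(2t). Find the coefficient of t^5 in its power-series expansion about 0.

Write the quotient as an unknown series and match coefficients against numerator = denominator · series.
[t^0] = 0;  [t^1] = 2;  [t^2] = 0;  [t^3] = 16/3;  [t^4] = 0;  [t^5] = 48/5.
So c_5 = p^(5)(0)/5! = 48/5.

48/5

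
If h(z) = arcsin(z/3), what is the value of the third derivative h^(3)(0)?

Compute the successive derivatives at the expansion point and divide by k!.
From the series, [z^3] h = 1/162; multiply by 3! = 6 to get 1/27.

1/27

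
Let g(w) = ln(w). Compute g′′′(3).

2/27

Apply the Taylor formula c_k = f^(k)(a)/k!.
From the series, [(w - 3)^3] g = 1/81; multiply by 3! = 6 to get 2/27.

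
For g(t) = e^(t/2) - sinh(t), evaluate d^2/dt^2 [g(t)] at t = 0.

1/4

Add the two expansions coefficient-wise.
From the series, [t^2] g = 1/8; multiply by 2! = 2 to get 1/4.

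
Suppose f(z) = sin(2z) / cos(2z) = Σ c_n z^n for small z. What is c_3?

Invert the denominator's series and multiply.
[z^0] = 0;  [z^1] = 2;  [z^2] = 0;  [z^3] = 8/3.

8/3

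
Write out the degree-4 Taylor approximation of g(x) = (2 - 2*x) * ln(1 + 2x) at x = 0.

Distribute the polynomial across the series and collect like powers.
g(0) = 0
g′(0) = 4
g′′(0) = -16
g′′′(0) = 56
g^(4)(0) = -320
Dividing each by k! gives the coefficients c_0, ..., c_4.

-40*x^4/3 + 28*x^3/3 - 8*x^2 + 4*x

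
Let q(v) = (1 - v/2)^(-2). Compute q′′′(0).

3

Apply the Taylor formula c_k = f^(k)(a)/k!.
From the series, [v^3] q = 1/2; multiply by 3! = 6 to get 3.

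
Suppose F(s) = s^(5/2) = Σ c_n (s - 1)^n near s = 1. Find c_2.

15/8

Differentiate repeatedly and evaluate at the center.
F(1) = 1
F′(1) = 5/2
F′′(1) = 15/4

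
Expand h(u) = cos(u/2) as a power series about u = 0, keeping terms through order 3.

h(0) = 1
h′(0) = 0
h′′(0) = -1/4
h′′′(0) = 0
The Taylor polynomial is Σ h^(k)(0)/k! · u^k.

1 - u^2/8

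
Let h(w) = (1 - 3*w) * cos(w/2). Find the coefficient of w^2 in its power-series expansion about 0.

-1/8

Distribute the polynomial across the series and collect like powers.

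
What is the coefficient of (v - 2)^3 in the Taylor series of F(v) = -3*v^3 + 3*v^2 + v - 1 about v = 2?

[(v - 2)^0] = -11;  [(v - 2)^1] = -23;  [(v - 2)^2] = -15;  [(v - 2)^3] = -3.

-3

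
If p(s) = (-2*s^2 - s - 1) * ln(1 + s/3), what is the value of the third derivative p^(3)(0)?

-101/27

Multiply each power in the prefactor through the base expansion.
From the series, [s^3] p = -101/162; multiply by 3! = 6 to get -101/27.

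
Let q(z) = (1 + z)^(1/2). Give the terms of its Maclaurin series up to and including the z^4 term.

-5*z^4/128 + z^3/16 - z^2/8 + z/2 + 1

Differentiate repeatedly and evaluate at the center.
q(0) = 1
q′(0) = 1/2
q′′(0) = -1/4
q′′′(0) = 3/8
q^(4)(0) = -15/16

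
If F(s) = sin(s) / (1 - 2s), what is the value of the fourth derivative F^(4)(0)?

184

Take the Cauchy product of the two expansions.
From the series, [s^4] F = 23/3; multiply by 4! = 24 to get 184.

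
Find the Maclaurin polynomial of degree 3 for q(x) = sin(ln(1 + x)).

x^3/6 - x^2/2 + x

Substitute the inner expansion into the outer series and collect powers.
q(0) = 0
q′(0) = 1
q′′(0) = -1
q′′′(0) = 1
The Taylor polynomial is Σ q^(k)(0)/k! · x^k.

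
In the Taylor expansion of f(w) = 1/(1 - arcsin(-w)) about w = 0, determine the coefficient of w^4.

4/3

Substitute the inner expansion into the outer series and collect powers.
f(0) = 1
f′(0) = -1
f′′(0) = 2
f′′′(0) = -7
f^(4)(0) = 32
So c_4 = f^(4)(0)/4! = 4/3.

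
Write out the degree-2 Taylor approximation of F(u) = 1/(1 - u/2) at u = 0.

u^2/4 + u/2 + 1

F(0) = 1
F′(0) = 1/2
F′′(0) = 1/2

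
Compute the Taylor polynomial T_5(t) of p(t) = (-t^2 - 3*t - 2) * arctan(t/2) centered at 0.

Shift and add copies of the series according to the polynomial's terms.

7*t^5/240 + t^4/8 - 5*t^3/12 - 3*t^2/2 - t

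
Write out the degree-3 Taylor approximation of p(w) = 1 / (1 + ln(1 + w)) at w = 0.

Use the geometric series for the reciprocal, then substitute.
p(0) = 1
p′(0) = -1
p′′(0) = 3
p′′′(0) = -14
Dividing each by k! gives the coefficients c_0, ..., c_3.

-7*w^3/3 + 3*w^2/2 - w + 1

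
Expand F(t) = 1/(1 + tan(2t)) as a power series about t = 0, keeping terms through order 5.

Plug the Maclaurin series of the inner function into that of the outer and collect terms.
F(0) = 1
F′(0) = -2
F′′(0) = 8
F′′′(0) = -64
F^(4)(0) = 640
F^(5)(0) = -8192
Then c_k = F^(k)(0)/k! gives each Taylor coefficient.

-1024*t^5/15 + 80*t^4/3 - 32*t^3/3 + 4*t^2 - 2*t + 1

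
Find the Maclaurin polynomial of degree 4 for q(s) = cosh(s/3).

s^4/1944 + s^2/18 + 1

q(0) = 1
q′(0) = 0
q′′(0) = 1/9
q′′′(0) = 0
q^(4)(0) = 1/81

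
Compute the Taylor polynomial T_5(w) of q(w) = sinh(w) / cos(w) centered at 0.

3*w^5/10 + 2*w^3/3 + w

Write the quotient as an unknown series and match coefficients against numerator = denominator · series.
q(0) = 0
q′(0) = 1
q′′(0) = 0
q′′′(0) = 4
q^(4)(0) = 0
q^(5)(0) = 36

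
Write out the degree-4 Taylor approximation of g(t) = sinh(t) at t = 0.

t^3/6 + t

g(0) = 0
g′(0) = 1
g′′(0) = 0
g′′′(0) = 1
g^(4)(0) = 0
Then c_k = g^(k)(0)/k! gives each Taylor coefficient.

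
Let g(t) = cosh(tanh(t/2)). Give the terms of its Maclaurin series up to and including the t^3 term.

t^2/8 + 1

Plug the Maclaurin series of the inner function into that of the outer and collect terms.
g(0) = 1
g′(0) = 0
g′′(0) = 1/4
g′′′(0) = 0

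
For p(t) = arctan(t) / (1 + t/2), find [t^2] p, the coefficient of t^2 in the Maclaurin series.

Multiply the two series term by term and collect like powers.
p(0) = 0
p′(0) = 1
p′′(0) = -1

-1/2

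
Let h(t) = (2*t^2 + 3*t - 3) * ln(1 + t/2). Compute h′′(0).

15/4

Shift and add copies of the series according to the polynomial's terms.
The coefficient of t^2 in the expansion is 15/8, so h′′(0) = 2! * (15/8) = 15/4.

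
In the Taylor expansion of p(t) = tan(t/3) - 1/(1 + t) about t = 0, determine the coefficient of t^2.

Expand each term separately and add.
p(0) = -1
p′(0) = 4/3
p′′(0) = -2

-1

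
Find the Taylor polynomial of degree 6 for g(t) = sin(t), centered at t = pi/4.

-sqrt(2)*(t - pi/4)^6/1440 + sqrt(2)*(t - pi/4)^5/240 + sqrt(2)*(t - pi/4)^4/48 - sqrt(2)*(t - pi/4)^3/12 - sqrt(2)*(t - pi/4)^2/4 + sqrt(2)*(t - pi/4)/2 + sqrt(2)/2

g(pi/4) = sqrt(2)/2
g′(pi/4) = sqrt(2)/2
g′′(pi/4) = -sqrt(2)/2
g′′′(pi/4) = -sqrt(2)/2
g^(4)(pi/4) = sqrt(2)/2
g^(5)(pi/4) = sqrt(2)/2
g^(6)(pi/4) = -sqrt(2)/2
Then c_k = g^(k)(pi/4)/k! gives each Taylor coefficient.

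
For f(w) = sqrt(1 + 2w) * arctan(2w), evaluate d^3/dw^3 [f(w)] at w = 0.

-22

Expand each factor separately, then convolve coefficients.
From the series, [w^3] f = -11/3; multiply by 3! = 6 to get -22.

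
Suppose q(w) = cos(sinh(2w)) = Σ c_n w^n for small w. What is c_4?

Substitute the inner expansion into the outer series and collect powers.
So c_4 = q^(4)(0)/4! = -2.

-2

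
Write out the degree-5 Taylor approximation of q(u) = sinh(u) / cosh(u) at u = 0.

2*u^5/15 - u^3/3 + u

Write the quotient as an unknown series and match coefficients against numerator = denominator · series.
[u^0] = 0;  [u^1] = 1;  [u^2] = 0;  [u^3] = -1/3;  [u^4] = 0;  [u^5] = 2/15.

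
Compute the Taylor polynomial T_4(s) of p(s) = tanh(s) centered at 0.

-s^3/3 + s

p(0) = 0
p′(0) = 1
p′′(0) = 0
p′′′(0) = -2
p^(4)(0) = 0
Dividing each by k! gives the coefficients c_0, ..., c_4.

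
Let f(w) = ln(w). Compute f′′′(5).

The coefficient of (w - 5)^3 in the expansion is 1/375, so f′′′(5) = 3! * (1/375) = 2/125.

2/125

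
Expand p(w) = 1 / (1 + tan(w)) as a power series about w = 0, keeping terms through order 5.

Expand as Σ (-1)^k u^k with u equal to the inner function's series.

-32*w^5/15 + 5*w^4/3 - 4*w^3/3 + w^2 - w + 1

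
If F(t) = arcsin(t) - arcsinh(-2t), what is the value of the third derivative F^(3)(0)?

-7

Expand each term separately and add.
From the series, [t^3] F = -7/6; multiply by 3! = 6 to get -7.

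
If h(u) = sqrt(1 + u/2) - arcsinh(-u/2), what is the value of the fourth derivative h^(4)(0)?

-15/256

Add the two expansions coefficient-wise.
From the series, [u^4] h = -5/2048; multiply by 4! = 24 to get -15/256.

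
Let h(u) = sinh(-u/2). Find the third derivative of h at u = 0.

-1/8

Differentiate repeatedly and evaluate at the center.
The coefficient of u^3 in the expansion is -1/48, so h′′′(0) = 3! * (-1/48) = -1/8.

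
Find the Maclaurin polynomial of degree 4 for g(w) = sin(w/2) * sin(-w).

5*w^4/48 - w^2/2

Expand each factor separately, then convolve coefficients.
g(0) = 0
g′(0) = 0
g′′(0) = -1
g′′′(0) = 0
g^(4)(0) = 5/2
The Taylor polynomial is Σ g^(k)(0)/k! · w^k.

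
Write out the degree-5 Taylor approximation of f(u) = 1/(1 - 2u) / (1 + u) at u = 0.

21*u^5 + 11*u^4 + 5*u^3 + 3*u^2 + u + 1

Write out both Maclaurin series and multiply, keeping only the needed powers.
[u^0] = 1;  [u^1] = 1;  [u^2] = 3;  [u^3] = 5;  [u^4] = 11;  [u^5] = 21.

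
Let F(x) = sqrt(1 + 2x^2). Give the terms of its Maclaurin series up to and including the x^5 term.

[x^0] = 1;  [x^1] = 0;  [x^2] = 1;  [x^3] = 0;  [x^4] = -1/2;  [x^5] = 0.

-x^4/2 + x^2 + 1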